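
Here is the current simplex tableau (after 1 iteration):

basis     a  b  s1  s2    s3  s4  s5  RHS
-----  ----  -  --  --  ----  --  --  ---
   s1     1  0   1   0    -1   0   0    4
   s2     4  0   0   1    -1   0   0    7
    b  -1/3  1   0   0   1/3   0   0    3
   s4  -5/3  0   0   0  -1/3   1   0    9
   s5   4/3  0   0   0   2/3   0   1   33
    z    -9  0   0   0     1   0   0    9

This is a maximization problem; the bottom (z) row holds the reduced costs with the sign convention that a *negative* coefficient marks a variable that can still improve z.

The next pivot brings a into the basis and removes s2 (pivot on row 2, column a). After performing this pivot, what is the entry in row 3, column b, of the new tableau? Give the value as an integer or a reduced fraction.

Pivot element is row 2, column a: 4.
Normalize row 2: new (row 2, b) = 0/4 = 0.
row 3 ← row 3 − (-1/3)·(new row 2): 1 − (-1/3)·0 = 1.

1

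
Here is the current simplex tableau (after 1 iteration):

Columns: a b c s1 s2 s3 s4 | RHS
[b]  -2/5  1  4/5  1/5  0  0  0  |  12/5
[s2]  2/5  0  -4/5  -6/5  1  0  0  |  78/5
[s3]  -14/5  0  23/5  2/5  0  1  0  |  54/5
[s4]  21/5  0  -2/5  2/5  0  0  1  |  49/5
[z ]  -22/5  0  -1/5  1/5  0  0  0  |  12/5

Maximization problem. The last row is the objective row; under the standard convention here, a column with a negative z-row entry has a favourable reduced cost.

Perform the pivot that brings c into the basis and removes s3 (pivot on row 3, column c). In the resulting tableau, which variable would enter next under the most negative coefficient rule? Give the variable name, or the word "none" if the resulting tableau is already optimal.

a

Pivot element 23/5. New z-row = old z-row − (-1/5)·(row 3/(23/5)).
Updated z-row coefficients: a: -104/23, b: 0, c: 0, s1: 5/23, s2: 0, s3: 1/23, s4: 0.
The most negative is -104/23 in column a, so a would enter next.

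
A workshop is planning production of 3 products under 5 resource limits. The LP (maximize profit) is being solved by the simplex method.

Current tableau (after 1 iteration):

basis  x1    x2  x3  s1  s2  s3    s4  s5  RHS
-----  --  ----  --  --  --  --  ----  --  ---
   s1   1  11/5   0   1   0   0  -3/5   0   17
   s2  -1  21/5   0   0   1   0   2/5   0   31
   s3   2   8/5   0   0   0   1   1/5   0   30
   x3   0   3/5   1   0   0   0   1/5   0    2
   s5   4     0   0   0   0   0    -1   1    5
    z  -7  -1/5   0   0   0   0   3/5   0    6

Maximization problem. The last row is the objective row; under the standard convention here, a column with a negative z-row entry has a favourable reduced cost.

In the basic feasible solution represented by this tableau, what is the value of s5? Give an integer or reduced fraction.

s5 is basic (row 5); its value is the RHS of that row: 5.

5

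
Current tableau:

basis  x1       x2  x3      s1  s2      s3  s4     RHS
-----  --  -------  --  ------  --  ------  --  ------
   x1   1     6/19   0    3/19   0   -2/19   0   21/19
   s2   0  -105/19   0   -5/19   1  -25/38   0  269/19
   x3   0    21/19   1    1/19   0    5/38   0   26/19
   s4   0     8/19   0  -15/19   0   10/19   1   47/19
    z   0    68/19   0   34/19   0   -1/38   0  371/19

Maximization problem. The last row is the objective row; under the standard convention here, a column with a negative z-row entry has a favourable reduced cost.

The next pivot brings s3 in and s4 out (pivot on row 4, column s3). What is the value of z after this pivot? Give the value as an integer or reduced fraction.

393/20

Minimum ratio for s3: (47/19)/(10/19) = 47/10.
z changes by −(z-row coeff of s3)·ratio = −(-1/38)·(47/10) = 47/380.
New z = 371/19 + (47/380) = 393/20.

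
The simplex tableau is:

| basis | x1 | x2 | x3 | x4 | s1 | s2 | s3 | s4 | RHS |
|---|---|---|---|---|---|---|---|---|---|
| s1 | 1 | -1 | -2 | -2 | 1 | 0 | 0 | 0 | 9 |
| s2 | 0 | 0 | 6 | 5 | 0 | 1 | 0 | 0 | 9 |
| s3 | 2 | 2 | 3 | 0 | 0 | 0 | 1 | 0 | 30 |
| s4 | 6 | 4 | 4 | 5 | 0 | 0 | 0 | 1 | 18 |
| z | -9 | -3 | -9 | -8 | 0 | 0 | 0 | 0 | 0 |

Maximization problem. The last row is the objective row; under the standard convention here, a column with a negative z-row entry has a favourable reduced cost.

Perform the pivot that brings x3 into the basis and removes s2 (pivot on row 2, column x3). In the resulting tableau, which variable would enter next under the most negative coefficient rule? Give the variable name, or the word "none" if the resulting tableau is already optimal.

x1

Pivot element 6. New z-row = old z-row − (-9)·(row 2/6).
Updated z-row coefficients: x1: -9, x2: -3, x3: 0, x4: -1/2, s1: 0, s2: 3/2, s3: 0, s4: 0.
The most negative is -9 in column x1, so x1 would enter next.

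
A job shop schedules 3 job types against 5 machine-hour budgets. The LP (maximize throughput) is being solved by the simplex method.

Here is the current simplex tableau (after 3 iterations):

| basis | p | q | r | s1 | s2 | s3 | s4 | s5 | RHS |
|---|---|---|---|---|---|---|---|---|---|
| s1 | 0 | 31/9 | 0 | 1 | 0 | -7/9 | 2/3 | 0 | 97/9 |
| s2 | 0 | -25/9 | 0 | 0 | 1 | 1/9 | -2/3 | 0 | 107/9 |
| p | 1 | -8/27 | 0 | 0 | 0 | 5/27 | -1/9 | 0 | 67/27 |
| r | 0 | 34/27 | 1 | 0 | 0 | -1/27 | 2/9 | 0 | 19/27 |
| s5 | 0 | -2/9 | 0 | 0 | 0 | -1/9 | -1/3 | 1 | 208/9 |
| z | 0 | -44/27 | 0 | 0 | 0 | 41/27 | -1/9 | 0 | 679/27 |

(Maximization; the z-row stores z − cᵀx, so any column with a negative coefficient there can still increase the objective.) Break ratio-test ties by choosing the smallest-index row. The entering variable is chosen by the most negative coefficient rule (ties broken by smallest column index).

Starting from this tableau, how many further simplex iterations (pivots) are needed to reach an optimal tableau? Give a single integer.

pivot: q in, r out → z = 443/17
No improving column remains; optimal.

1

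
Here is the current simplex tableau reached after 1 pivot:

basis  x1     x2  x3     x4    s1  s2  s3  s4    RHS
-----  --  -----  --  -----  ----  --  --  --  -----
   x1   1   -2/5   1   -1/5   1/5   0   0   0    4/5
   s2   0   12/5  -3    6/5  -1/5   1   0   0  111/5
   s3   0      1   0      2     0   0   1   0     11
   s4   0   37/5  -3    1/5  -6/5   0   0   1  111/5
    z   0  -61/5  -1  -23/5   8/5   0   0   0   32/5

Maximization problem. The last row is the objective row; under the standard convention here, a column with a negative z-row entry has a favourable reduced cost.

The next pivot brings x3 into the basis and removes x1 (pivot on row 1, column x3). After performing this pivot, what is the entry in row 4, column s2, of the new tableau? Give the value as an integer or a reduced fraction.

Pivot element is row 1, column x3: 1.
Normalize row 1: new (row 1, s2) = 0/1 = 0.
row 4 ← row 4 − (-3)·(new row 1): 0 − (-3)·0 = 0.

0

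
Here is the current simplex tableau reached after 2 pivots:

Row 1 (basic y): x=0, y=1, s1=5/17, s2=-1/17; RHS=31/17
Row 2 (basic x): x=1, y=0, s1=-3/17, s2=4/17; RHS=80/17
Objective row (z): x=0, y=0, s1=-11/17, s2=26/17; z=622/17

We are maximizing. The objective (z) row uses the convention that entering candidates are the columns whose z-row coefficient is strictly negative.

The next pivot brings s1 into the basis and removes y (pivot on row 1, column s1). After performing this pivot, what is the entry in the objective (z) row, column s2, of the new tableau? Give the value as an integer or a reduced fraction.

Pivot element is row 1, column s1: 5/17.
Normalize row 1: new (row 1, s2) = (-1/17)/(5/17) = -1/5.
z-row ← z-row − (-11/17)·(new row 1): 26/17 − (-11/17)·(-1/5) = 7/5.

7/5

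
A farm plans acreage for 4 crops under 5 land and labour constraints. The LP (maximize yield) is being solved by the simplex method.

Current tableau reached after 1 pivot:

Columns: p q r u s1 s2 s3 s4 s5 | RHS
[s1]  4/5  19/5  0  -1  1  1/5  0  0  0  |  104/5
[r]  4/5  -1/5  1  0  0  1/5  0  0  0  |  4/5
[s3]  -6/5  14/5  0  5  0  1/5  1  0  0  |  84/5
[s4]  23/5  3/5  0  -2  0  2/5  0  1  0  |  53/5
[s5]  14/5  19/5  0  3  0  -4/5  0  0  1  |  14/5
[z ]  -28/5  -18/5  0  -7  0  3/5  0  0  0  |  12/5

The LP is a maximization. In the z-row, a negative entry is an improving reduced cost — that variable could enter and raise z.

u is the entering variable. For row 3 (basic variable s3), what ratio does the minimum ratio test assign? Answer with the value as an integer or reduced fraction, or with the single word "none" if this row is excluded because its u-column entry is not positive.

Ratio = RHS / (u entry) = (84/5) / 5 = 84/25.

84/25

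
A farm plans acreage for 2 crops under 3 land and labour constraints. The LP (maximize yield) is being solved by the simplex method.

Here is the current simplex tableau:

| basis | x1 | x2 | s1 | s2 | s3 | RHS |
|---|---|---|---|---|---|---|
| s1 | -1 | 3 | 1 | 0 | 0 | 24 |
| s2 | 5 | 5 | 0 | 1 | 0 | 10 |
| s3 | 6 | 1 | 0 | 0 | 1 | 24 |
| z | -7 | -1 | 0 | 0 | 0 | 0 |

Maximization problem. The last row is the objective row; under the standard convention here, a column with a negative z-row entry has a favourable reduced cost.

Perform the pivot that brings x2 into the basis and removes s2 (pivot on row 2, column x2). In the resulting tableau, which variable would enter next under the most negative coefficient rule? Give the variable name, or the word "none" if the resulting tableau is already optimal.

Pivot element 5. New z-row = old z-row − (-1)·(row 2/5).
Updated z-row coefficients: x1: -6, x2: 0, s1: 0, s2: 1/5, s3: 0.
The most negative is -6 in column x1, so x1 would enter next.

x1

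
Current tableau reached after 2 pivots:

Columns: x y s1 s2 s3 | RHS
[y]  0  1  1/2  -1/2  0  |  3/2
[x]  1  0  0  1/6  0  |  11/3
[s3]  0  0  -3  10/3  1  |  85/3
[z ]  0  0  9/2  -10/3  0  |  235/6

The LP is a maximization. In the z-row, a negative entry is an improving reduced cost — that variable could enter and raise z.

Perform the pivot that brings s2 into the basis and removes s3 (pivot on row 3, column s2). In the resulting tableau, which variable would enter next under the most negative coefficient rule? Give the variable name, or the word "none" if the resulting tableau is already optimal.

Pivot element 10/3. New z-row = old z-row − (-10/3)·(row 3/(10/3)).
Updated z-row coefficients: x: 0, y: 0, s1: 3/2, s2: 0, s3: 1.
No coefficient is strictly negative; the tableau after this pivot is optimal.

none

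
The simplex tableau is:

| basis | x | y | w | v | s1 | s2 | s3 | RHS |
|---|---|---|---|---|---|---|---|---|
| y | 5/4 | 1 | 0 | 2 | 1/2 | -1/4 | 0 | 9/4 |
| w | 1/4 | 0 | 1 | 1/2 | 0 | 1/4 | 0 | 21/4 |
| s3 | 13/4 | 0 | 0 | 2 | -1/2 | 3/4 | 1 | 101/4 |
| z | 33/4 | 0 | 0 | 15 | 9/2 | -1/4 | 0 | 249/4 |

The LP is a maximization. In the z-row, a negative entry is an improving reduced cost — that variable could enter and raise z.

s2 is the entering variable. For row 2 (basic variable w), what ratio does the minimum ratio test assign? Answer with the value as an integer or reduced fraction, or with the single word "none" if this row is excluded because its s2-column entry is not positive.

Ratio = RHS / (s2 entry) = (21/4) / (1/4) = 21.

21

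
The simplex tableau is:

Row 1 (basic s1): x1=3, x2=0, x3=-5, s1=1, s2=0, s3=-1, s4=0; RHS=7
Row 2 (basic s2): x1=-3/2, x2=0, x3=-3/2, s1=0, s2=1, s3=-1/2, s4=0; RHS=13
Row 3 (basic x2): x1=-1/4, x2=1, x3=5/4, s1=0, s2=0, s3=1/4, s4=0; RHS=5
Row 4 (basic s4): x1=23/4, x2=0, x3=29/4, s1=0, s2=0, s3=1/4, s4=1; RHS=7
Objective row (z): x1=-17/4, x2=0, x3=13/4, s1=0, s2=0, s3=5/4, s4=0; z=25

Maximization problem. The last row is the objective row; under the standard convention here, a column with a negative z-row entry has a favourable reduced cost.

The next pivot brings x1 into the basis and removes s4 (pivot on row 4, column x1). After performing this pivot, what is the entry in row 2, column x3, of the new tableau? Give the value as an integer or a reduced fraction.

Pivot element is row 4, column x1: 23/4.
Normalize row 4: new (row 4, x3) = (29/4)/(23/4) = 29/23.
row 2 ← row 2 − (-3/2)·(new row 4): -3/2 − (-3/2)·(29/23) = 9/23.

9/23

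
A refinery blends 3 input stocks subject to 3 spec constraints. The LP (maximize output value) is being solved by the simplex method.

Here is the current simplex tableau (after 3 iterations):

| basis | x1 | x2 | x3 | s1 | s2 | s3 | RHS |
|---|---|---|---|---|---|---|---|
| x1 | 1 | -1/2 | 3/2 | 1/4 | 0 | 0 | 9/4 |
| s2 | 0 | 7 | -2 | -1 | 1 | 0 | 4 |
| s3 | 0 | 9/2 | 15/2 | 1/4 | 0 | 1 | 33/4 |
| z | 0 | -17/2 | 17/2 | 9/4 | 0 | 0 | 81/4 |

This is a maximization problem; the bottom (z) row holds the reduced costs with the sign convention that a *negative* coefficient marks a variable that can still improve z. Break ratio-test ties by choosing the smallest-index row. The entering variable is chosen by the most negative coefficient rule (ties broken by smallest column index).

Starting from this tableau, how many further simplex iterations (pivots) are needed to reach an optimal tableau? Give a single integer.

pivot: x2 in, s2 out → z = 703/28
No improving column remains; optimal.

1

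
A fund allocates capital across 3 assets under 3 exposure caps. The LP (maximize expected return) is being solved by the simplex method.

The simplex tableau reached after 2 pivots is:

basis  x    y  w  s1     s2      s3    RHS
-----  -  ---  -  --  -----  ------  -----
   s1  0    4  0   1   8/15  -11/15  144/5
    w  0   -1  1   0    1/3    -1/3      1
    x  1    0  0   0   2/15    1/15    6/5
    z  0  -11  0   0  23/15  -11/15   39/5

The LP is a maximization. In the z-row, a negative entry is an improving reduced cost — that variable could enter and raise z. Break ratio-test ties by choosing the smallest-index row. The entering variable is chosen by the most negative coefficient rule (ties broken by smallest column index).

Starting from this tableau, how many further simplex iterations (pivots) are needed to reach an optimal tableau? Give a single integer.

pivot: y in, s1 out → z = 87
pivot: s3 in, x out → z = 273/2
No improving column remains; optimal.

2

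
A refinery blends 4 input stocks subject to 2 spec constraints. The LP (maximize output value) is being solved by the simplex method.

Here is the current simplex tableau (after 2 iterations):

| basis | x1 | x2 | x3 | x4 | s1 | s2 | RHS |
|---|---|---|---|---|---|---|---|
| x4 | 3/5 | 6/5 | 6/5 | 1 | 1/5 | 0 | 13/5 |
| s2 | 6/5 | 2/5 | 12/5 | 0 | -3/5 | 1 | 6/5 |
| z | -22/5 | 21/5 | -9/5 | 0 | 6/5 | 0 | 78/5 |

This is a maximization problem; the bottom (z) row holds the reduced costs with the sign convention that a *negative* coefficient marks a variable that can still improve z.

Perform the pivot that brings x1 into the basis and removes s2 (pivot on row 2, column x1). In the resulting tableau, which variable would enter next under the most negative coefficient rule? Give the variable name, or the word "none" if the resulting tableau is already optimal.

Pivot element 6/5. New z-row = old z-row − (-22/5)·(row 2/(6/5)).
Updated z-row coefficients: x1: 0, x2: 17/3, x3: 7, x4: 0, s1: -1, s2: 11/3.
The most negative is -1 in column s1, so s1 would enter next.

s1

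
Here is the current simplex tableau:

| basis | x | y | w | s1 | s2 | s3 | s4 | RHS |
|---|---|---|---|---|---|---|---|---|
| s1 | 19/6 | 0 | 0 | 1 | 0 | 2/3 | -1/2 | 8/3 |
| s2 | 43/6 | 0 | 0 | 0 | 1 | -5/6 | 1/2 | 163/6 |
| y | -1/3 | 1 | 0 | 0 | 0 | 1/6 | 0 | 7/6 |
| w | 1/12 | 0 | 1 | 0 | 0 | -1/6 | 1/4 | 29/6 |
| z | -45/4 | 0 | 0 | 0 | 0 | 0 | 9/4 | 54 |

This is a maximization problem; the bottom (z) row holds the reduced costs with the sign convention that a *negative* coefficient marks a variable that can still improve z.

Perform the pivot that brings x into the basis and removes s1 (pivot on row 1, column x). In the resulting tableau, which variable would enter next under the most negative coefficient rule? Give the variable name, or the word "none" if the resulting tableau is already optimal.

Pivot element 19/6. New z-row = old z-row − (-45/4)·(row 1/(19/6)).
Updated z-row coefficients: x: 0, y: 0, w: 0, s1: 135/38, s2: 0, s3: 45/19, s4: 9/19.
No coefficient is strictly negative; the tableau after this pivot is optimal.

none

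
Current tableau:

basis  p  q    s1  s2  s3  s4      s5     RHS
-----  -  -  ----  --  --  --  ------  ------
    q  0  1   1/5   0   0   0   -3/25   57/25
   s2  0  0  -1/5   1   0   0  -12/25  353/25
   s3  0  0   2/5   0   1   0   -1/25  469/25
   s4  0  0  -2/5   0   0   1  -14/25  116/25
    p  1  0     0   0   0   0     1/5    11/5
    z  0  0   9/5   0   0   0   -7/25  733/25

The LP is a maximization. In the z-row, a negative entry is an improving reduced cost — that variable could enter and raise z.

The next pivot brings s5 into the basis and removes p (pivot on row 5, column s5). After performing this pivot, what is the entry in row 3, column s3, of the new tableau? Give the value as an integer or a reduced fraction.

1

Pivot element is row 5, column s5: 1/5.
Normalize row 5: new (row 5, s3) = 0/(1/5) = 0.
row 3 ← row 3 − (-1/25)·(new row 5): 1 − (-1/25)·0 = 1.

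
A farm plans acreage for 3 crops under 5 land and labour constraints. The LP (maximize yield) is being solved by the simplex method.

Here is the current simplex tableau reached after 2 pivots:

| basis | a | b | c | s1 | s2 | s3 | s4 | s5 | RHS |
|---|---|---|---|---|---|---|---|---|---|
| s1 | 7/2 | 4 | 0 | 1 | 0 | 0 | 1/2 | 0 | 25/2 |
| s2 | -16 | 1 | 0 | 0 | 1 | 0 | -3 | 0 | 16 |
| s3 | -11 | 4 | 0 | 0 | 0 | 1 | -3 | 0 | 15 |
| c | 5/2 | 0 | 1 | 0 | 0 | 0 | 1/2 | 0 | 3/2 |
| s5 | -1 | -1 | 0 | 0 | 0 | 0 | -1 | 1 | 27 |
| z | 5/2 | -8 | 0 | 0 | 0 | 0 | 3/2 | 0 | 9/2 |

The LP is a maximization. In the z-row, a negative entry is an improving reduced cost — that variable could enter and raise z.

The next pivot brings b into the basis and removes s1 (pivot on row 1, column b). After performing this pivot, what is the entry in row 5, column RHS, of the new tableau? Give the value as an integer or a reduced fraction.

Pivot element is row 1, column b: 4.
Normalize row 1: new (row 1, RHS) = (25/2)/4 = 25/8.
row 5 ← row 5 − (-1)·(new row 1): 27 − (-1)·(25/8) = 241/8.

241/8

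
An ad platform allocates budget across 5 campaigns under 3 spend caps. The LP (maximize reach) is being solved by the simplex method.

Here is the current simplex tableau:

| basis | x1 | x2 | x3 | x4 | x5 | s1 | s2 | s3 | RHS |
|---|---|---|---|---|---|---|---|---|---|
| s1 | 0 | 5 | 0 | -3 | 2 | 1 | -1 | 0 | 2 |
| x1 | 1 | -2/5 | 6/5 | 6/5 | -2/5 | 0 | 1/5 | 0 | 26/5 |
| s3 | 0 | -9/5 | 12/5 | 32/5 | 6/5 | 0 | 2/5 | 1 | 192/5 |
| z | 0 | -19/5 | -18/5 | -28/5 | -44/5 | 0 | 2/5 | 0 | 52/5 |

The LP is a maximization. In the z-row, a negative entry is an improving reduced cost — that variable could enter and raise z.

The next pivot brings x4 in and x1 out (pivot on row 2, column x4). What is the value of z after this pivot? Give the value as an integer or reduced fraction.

Minimum ratio for x4: (26/5)/(6/5) = 13/3.
z changes by −(z-row coeff of x4)·ratio = −(-28/5)·(13/3) = 364/15.
New z = 52/5 + (364/15) = 104/3.

104/3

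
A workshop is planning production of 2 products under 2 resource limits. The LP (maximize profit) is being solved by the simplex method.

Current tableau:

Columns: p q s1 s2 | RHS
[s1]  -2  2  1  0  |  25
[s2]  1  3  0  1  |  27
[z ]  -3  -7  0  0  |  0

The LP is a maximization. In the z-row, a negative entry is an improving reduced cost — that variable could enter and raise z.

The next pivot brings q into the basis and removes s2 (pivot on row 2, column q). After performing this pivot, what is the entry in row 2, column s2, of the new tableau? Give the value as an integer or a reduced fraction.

1/3

Pivot element is row 2, column q: 3.
Normalize row 2: new (row 2, s2) = 1/3 = 1/3.
Row 2 is the pivot row, so the entry is 1/3.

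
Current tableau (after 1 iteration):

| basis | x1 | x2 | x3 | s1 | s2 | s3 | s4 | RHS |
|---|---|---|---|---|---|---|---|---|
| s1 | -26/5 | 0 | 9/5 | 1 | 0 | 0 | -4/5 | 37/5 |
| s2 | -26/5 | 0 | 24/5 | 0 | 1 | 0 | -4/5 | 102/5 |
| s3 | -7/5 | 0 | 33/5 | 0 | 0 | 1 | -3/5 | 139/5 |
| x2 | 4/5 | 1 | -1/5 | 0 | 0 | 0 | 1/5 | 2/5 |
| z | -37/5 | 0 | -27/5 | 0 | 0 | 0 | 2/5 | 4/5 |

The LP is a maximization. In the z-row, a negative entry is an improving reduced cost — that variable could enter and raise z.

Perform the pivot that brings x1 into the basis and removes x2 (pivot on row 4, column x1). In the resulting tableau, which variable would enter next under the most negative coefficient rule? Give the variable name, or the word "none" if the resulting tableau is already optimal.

Pivot element 4/5. New z-row = old z-row − (-37/5)·(row 4/(4/5)).
Updated z-row coefficients: x1: 0, x2: 37/4, x3: -29/4, s1: 0, s2: 0, s3: 0, s4: 9/4.
The most negative is -29/4 in column x3, so x3 would enter next.

x3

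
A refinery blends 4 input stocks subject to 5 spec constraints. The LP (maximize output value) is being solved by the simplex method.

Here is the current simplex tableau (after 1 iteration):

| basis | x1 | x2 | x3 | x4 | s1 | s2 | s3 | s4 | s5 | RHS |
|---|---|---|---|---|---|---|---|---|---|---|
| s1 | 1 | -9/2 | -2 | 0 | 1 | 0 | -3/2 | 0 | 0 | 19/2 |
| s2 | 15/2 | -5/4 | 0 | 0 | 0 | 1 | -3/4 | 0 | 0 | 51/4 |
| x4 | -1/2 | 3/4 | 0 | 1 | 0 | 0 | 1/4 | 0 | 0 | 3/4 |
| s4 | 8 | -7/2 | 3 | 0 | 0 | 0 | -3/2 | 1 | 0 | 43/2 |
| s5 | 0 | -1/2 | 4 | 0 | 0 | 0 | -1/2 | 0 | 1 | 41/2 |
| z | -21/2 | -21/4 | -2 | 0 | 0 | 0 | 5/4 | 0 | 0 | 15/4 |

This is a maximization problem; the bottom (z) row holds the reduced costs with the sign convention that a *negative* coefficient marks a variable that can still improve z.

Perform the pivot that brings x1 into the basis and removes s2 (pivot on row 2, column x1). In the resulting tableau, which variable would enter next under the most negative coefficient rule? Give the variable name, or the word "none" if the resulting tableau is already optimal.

x2

Pivot element 15/2. New z-row = old z-row − (-21/2)·(row 2/(15/2)).
Updated z-row coefficients: x1: 0, x2: -7, x3: -2, x4: 0, s1: 0, s2: 7/5, s3: 1/5, s4: 0, s5: 0.
The most negative is -7 in column x2, so x2 would enter next.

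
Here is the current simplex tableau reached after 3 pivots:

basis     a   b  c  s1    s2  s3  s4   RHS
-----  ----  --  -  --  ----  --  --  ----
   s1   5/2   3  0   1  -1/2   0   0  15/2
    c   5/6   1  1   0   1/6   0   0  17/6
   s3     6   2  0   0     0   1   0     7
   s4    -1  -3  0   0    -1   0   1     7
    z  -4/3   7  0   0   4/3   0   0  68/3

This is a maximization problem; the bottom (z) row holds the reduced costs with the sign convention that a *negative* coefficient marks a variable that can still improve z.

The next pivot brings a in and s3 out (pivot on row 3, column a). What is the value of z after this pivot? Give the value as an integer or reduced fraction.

Minimum ratio for a: 7/6 = 7/6.
z changes by −(z-row coeff of a)·ratio = −(-4/3)·(7/6) = 14/9.
New z = 68/3 + (14/9) = 218/9.

218/9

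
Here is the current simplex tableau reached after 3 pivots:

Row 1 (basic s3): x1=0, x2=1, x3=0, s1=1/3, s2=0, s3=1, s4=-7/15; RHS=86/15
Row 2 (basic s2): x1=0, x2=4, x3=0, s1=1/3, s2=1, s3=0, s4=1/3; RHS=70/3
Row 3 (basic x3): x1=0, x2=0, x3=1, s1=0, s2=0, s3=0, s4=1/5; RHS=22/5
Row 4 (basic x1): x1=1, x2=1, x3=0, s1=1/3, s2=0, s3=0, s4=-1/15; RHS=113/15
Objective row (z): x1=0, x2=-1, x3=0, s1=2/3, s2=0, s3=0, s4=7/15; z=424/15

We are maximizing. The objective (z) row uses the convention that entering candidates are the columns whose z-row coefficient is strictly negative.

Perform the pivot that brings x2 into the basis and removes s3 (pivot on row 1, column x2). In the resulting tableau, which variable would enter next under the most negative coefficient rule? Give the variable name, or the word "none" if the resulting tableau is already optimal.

none

Pivot element 1. New z-row = old z-row − (-1)·(row 1/1).
Updated z-row coefficients: x1: 0, x2: 0, x3: 0, s1: 1, s2: 0, s3: 1, s4: 0.
No coefficient is strictly negative; the tableau after this pivot is optimal.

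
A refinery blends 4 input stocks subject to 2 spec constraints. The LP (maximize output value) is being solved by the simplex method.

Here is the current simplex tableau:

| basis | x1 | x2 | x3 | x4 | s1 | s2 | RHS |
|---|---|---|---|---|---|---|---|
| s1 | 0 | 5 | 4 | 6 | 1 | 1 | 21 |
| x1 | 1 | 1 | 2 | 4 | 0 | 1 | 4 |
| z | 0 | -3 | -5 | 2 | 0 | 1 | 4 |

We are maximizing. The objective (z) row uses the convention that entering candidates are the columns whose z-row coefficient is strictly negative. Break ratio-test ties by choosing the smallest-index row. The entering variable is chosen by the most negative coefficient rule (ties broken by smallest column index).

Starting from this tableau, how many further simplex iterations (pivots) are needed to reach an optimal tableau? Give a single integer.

2

pivot: x3 in, x1 out → z = 14
pivot: x2 in, x3 out → z = 16
No improving column remains; optimal.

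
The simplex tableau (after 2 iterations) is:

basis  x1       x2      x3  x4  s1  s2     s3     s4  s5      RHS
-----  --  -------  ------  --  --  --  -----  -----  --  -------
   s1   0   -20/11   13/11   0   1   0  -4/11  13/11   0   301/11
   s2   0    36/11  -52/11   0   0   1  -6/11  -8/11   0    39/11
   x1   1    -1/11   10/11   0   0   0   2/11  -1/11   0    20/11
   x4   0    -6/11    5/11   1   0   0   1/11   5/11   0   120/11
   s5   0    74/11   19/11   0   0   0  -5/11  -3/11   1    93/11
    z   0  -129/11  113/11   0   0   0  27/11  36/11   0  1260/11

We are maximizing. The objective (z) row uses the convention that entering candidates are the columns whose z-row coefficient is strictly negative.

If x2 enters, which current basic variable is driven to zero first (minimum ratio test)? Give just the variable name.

Ratios: row 1 (s1): entry -20/11 ≤ 0, skip; row 2 (s2): (39/11)/(36/11) = 13/12; row 3 (x1): entry -1/11 ≤ 0, skip; row 4 (x4): entry -6/11 ≤ 0, skip; row 5 (s5): (93/11)/(74/11) = 93/74.
Minimum ratio 13/12 is in the s2 row, so s2 leaves.

s2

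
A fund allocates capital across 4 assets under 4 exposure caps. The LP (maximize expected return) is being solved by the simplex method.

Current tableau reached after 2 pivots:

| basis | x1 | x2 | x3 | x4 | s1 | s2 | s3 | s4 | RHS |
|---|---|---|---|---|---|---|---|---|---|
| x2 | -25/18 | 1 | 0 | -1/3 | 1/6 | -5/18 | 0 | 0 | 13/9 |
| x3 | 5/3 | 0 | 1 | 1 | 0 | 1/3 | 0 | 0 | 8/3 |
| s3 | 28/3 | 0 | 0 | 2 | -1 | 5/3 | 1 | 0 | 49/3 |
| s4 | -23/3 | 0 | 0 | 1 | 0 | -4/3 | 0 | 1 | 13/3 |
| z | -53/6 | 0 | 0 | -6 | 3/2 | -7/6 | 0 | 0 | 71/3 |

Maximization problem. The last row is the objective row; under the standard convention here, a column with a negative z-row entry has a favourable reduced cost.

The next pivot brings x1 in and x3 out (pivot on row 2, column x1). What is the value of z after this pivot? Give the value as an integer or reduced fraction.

Minimum ratio for x1: (8/3)/(5/3) = 8/5.
z changes by −(z-row coeff of x1)·ratio = −(-53/6)·(8/5) = 212/15.
New z = 71/3 + (212/15) = 189/5.

189/5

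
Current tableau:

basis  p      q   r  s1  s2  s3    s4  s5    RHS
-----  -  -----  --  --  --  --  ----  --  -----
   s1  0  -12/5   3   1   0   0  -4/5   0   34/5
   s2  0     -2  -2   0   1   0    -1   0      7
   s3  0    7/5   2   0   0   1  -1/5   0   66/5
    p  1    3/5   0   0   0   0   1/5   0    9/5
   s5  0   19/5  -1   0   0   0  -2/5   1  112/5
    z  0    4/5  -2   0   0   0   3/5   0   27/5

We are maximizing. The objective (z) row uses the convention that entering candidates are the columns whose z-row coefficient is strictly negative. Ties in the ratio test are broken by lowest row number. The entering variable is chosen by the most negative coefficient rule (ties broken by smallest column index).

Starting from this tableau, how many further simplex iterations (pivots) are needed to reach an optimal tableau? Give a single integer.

2

pivot: r in, s1 out → z = 149/15
pivot: q in, s3 out → z = 551/45
No improving column remains; optimal.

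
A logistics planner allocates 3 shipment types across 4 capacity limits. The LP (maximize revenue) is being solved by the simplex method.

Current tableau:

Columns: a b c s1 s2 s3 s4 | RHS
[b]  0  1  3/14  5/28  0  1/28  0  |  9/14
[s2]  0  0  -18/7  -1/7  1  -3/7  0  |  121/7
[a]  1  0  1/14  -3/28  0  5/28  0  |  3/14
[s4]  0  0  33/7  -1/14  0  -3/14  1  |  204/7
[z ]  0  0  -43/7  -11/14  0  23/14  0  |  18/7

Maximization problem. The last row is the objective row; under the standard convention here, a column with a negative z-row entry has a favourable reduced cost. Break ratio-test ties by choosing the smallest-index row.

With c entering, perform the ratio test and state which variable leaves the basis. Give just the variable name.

b

Ratios: row 1 (b): (9/14)/(3/14) = 3; row 2 (s2): entry -18/7 ≤ 0, skip; row 3 (a): (3/14)/(1/14) = 3; row 4 (s4): (204/7)/(33/7) = 68/11.
Minimum ratio 3 is in the b row, so b leaves.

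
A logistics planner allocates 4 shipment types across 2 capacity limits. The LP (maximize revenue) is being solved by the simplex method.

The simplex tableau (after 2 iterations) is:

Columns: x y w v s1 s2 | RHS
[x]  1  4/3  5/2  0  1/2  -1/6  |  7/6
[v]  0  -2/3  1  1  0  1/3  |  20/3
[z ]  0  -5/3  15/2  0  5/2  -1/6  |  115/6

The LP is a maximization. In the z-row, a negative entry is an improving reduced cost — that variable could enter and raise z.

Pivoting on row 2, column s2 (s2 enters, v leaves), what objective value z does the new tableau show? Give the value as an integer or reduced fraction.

45/2

Minimum ratio for s2: (20/3)/(1/3) = 20.
z changes by −(z-row coeff of s2)·ratio = −(-1/6)·20 = 10/3.
New z = 115/6 + (10/3) = 45/2.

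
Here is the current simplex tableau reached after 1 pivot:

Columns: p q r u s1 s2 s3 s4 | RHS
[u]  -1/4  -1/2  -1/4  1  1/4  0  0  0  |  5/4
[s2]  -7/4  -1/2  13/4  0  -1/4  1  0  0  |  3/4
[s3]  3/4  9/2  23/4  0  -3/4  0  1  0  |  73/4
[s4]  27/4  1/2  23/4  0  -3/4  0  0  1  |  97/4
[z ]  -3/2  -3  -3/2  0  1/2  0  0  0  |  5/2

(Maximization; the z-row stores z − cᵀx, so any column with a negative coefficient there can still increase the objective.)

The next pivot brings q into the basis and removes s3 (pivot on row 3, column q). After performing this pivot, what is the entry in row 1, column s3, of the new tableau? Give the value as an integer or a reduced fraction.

1/9

Pivot element is row 3, column q: 9/2.
Normalize row 3: new (row 3, s3) = 1/(9/2) = 2/9.
row 1 ← row 1 − (-1/2)·(new row 3): 0 − (-1/2)·(2/9) = 1/9.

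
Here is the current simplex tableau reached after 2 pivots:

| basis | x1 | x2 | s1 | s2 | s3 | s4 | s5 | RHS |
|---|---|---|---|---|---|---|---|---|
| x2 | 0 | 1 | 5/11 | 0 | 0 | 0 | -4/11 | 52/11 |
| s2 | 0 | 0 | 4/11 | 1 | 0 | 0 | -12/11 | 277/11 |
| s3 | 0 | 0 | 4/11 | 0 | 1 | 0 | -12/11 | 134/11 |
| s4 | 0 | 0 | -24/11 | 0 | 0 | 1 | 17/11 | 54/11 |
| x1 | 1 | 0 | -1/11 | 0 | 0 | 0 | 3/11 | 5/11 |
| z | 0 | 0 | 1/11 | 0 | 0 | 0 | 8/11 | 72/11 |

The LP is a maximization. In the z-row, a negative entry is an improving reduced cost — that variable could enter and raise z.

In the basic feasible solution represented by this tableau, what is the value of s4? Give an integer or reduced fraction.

54/11

s4 is basic (row 4); its value is the RHS of that row: 54/11.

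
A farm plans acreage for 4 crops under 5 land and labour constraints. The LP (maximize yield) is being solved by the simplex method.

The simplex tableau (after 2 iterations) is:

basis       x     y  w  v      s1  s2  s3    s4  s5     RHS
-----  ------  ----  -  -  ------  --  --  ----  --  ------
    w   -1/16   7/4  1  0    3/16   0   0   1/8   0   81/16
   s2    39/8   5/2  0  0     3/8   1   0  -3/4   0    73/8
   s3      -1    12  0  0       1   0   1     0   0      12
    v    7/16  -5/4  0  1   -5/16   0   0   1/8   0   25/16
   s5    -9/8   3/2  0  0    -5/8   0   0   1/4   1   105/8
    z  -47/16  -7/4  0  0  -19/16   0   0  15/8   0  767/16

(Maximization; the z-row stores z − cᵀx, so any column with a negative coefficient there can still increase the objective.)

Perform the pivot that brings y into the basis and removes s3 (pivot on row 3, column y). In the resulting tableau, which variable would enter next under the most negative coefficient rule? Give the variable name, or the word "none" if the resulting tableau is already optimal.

Pivot element 12. New z-row = old z-row − (-7/4)·(row 3/12).
Updated z-row coefficients: x: -37/12, y: 0, w: 0, v: 0, s1: -25/24, s2: 0, s3: 7/48, s4: 15/8, s5: 0.
The most negative is -37/12 in column x, so x would enter next.

x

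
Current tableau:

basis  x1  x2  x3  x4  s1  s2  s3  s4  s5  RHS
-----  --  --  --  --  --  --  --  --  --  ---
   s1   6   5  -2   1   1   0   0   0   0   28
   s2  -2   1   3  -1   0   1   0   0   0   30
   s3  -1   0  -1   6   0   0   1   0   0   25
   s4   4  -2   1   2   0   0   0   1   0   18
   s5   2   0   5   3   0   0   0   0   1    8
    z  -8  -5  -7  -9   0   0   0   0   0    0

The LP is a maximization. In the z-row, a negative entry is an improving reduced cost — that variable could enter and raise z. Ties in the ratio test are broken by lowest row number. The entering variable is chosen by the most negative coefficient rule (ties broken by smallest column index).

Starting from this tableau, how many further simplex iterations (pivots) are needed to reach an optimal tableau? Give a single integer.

2

pivot: x4 in, s5 out → z = 24
pivot: x2 in, s1 out → z = 148/3
No improving column remains; optimal.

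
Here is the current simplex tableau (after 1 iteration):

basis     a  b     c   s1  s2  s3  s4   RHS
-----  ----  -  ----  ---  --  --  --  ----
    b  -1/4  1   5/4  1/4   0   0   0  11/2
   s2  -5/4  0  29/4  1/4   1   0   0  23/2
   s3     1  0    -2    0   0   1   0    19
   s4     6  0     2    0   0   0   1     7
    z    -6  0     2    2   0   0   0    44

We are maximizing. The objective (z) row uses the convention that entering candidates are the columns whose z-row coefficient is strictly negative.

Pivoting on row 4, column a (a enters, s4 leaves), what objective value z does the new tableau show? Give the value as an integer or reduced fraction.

Minimum ratio for a: 7/6 = 7/6.
z changes by −(z-row coeff of a)·ratio = −(-6)·(7/6) = 7.
New z = 44 + 7 = 51.

51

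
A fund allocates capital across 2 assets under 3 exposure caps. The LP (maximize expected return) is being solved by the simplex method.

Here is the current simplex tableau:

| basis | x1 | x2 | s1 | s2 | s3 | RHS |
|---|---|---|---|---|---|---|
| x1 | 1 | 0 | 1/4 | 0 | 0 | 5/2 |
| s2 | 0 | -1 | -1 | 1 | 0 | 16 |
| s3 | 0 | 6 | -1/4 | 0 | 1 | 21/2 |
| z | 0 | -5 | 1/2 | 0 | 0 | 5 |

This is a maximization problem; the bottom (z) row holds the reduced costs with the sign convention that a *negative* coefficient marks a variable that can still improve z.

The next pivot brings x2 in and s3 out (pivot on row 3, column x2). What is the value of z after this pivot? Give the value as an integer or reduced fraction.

Minimum ratio for x2: (21/2)/6 = 7/4.
z changes by −(z-row coeff of x2)·ratio = −(-5)·(7/4) = 35/4.
New z = 5 + (35/4) = 55/4.

55/4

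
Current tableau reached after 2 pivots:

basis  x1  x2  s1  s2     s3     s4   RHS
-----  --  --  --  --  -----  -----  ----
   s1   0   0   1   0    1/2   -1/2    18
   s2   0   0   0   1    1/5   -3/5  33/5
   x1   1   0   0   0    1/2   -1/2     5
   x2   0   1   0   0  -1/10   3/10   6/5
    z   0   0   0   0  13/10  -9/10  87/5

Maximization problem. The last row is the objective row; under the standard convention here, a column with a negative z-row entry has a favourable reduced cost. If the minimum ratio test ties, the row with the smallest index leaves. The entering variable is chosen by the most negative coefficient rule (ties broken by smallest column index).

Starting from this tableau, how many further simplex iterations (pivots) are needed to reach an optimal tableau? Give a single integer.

pivot: s4 in, x2 out → z = 21
No improving column remains; optimal.

1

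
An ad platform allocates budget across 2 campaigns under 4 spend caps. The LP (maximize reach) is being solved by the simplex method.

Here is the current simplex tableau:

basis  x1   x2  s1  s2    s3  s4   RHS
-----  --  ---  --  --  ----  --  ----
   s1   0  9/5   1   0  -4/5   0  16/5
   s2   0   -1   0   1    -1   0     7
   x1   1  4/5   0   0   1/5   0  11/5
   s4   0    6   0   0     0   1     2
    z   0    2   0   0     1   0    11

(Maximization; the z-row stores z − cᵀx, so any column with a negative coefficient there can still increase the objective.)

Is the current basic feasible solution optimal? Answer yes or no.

yes

No objective-row coefficient is strictly negative, so no entering variable exists; the tableau is optimal.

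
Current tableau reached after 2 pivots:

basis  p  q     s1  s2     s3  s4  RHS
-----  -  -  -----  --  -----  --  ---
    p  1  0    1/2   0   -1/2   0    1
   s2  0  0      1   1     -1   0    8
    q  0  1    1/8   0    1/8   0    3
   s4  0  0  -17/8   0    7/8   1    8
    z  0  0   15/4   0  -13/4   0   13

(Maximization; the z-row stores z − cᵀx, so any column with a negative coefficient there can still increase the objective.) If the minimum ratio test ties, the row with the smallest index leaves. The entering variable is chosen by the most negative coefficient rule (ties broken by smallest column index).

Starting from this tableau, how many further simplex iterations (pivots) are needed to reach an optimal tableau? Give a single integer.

2

pivot: s3 in, s4 out → z = 299/7
pivot: s1 in, q out → z = 182/3
No improving column remains; optimal.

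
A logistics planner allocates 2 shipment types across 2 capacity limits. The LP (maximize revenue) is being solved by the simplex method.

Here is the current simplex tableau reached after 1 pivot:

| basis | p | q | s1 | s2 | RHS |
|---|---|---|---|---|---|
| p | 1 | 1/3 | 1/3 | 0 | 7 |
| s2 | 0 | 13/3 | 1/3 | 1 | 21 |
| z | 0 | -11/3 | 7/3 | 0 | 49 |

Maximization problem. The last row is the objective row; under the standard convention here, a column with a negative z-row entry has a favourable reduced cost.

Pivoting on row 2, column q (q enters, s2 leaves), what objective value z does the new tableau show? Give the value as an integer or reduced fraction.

Minimum ratio for q: 21/(13/3) = 63/13.
z changes by −(z-row coeff of q)·ratio = −(-11/3)·(63/13) = 231/13.
New z = 49 + (231/13) = 868/13.

868/13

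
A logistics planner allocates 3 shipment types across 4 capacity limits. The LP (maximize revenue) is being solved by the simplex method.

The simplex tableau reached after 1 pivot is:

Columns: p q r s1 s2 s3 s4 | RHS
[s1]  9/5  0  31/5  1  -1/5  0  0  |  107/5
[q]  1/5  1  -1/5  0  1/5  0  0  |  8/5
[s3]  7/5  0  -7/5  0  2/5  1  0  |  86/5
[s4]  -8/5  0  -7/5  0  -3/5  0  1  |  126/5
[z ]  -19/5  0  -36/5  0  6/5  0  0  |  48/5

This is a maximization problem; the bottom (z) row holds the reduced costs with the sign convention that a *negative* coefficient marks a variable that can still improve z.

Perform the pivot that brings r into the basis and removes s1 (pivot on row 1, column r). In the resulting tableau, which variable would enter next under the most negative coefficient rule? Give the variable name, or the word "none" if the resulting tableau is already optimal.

Pivot element 31/5. New z-row = old z-row − (-36/5)·(row 1/(31/5)).
Updated z-row coefficients: p: -53/31, q: 0, r: 0, s1: 36/31, s2: 30/31, s3: 0, s4: 0.
The most negative is -53/31 in column p, so p would enter next.

p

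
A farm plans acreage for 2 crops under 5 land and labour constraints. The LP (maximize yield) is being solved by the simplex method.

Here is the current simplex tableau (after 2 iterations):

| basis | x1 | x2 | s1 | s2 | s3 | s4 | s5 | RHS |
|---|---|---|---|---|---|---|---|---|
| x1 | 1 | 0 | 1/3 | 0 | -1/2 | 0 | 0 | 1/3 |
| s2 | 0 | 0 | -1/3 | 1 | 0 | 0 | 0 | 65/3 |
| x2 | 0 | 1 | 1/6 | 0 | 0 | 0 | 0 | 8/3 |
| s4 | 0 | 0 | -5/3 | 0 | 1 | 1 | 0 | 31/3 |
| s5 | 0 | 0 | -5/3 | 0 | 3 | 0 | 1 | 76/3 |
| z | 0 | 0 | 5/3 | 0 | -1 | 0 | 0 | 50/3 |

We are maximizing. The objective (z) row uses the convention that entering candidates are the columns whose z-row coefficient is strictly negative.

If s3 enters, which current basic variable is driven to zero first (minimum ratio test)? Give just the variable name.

Ratios: row 1 (x1): entry -1/2 ≤ 0, skip; row 2 (s2): entry 0 ≤ 0, skip; row 3 (x2): entry 0 ≤ 0, skip; row 4 (s4): (31/3)/1 = 31/3; row 5 (s5): (76/3)/3 = 76/9.
Minimum ratio 76/9 is in the s5 row, so s5 leaves.

s5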